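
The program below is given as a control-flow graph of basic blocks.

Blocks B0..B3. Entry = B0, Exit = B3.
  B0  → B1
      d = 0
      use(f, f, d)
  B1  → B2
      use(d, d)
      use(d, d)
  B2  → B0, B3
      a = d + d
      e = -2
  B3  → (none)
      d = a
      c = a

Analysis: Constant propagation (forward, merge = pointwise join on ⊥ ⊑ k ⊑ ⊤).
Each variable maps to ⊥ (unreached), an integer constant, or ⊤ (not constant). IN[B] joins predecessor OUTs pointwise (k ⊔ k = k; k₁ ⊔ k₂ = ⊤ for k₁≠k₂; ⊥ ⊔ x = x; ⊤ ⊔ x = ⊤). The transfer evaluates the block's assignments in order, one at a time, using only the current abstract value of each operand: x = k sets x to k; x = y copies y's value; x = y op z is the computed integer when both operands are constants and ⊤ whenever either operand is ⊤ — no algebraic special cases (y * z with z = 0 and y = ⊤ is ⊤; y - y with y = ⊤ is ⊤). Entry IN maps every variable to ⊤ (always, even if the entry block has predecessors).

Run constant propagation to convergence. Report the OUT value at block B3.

Converged values:
  B0: | IN=(all ⊤) | OUT={d:0; rest ⊤}
  B1: | IN={d:0; rest ⊤} | OUT={d:0; rest ⊤}
  B2: | IN={d:0; rest ⊤} | OUT={a:0, d:0, e:-2; rest ⊤}
  B3: | IN={a:0, d:0, e:-2; rest ⊤} | OUT={a:0, c:0, d:0, e:-2; rest ⊤}

Merge at B3: IN[B3] = OUT[B2] = {a: 0, b: ⊤, c: ⊤, d: 0, e: -2, f: ⊤}
Applying B3's transfer function to that IN value gives OUT[B3] (row B3 above).

Answer: {a: 0, b: ⊤, c: 0, d: 0, e: -2, f: ⊤}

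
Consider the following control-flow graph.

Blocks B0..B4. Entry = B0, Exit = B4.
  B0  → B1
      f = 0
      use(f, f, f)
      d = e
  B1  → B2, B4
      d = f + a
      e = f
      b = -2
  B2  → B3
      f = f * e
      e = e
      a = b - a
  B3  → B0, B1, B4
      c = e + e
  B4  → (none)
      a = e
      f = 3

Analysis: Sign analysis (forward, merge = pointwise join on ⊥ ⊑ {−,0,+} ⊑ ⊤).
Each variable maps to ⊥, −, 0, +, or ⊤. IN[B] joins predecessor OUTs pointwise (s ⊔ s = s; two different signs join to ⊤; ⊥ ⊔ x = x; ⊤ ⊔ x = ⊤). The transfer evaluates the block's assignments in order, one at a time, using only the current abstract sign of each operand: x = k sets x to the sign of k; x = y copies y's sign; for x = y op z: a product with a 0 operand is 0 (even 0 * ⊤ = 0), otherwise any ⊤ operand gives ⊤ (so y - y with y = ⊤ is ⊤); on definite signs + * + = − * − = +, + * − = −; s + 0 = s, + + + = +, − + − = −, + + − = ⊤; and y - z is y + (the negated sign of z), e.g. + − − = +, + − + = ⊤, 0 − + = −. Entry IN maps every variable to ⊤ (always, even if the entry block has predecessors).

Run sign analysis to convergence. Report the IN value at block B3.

Answer: {a: ⊤, b: -, c: ⊤, d: ⊤, e: 0, f: 0}

Working:
Converged values:
  B0: | IN=(all ⊤) | OUT={f:0; rest ⊤}
  B1: | IN={f:0; rest ⊤} | OUT={b:-, e:0, f:0; rest ⊤}
  B2: | IN={b:-, e:0, f:0; rest ⊤} | OUT={b:-, e:0, f:0; rest ⊤}
  B3: | IN={b:-, e:0, f:0; rest ⊤} | OUT={b:-, c:0, e:0, f:0; rest ⊤}
  B4: | IN={b:-, e:0, f:0; rest ⊤} | OUT={a:0, b:-, e:0, f:+; rest ⊤}

Merge at B3: IN[B3] = OUT[B2] = {a: ⊤, b: -, c: ⊤, d: ⊤, e: 0, f: 0}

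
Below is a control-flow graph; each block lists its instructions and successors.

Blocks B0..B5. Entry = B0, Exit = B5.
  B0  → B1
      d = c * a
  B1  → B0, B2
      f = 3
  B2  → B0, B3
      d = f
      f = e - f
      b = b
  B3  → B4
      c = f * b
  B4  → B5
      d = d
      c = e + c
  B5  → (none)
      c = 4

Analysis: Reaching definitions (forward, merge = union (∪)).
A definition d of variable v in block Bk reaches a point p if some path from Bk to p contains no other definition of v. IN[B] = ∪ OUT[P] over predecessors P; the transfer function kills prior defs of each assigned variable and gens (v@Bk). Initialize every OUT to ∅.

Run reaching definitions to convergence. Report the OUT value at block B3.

Answer: {b@B2, c@B3, d@B2, f@B2}

Working:
Converged values:
  B0:  IN={b@B2, d@B0, d@B2, f@B1, f@B2}  OUT={b@B2, d@B0, f@B1, f@B2}
  B1:  IN={b@B2, d@B0, f@B1, f@B2}  OUT={b@B2, d@B0, f@B1}
  B2:  IN={b@B2, d@B0, f@B1}  OUT={b@B2, d@B2, f@B2}
  B3:  IN={b@B2, d@B2, f@B2}  OUT={b@B2, c@B3, d@B2, f@B2}
  B4:  IN={b@B2, c@B3, d@B2, f@B2}  OUT={b@B2, c@B4, d@B4, f@B2}
  B5:  IN={b@B2, c@B4, d@B4, f@B2}  OUT={b@B2, c@B5, d@B4, f@B2}

Merge at B3: IN[B3] = OUT[B2] = {b@B2, d@B2, f@B2}
Applying B3's transfer function to that IN value gives OUT[B3] (row B3 above).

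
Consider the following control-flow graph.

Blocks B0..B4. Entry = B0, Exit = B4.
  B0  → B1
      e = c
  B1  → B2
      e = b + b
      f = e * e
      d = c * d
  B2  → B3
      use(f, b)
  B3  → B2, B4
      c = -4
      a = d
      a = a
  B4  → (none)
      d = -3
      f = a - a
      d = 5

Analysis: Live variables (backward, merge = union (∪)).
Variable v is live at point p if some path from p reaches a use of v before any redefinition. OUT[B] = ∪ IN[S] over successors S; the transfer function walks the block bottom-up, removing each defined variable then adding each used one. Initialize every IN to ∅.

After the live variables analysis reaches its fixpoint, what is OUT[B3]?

Converged values:
  B0:   IN={b, c, d}   OUT={b, c, d}
  B1:   IN={b, c, d}   OUT={b, d, f}
  B2:   IN={b, d, f}   OUT={b, d, f}
  B3:   IN={b, d, f}   OUT={a, b, d, f}
  B4:   IN={a}   OUT={}

Merge at B3: OUT[B3] = IN[B2] ⊔ IN[B4] = {a, b, d, f}

Answer: {a, b, d, f}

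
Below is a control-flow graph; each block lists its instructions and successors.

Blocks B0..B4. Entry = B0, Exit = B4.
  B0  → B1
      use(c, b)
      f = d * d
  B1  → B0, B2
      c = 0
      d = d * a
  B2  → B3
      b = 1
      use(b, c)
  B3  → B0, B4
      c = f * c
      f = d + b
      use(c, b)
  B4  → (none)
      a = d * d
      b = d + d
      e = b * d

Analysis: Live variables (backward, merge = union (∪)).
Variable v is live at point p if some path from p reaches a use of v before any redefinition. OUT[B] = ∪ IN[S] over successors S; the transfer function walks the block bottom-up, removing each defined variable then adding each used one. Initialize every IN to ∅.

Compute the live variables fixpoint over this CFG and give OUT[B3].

Answer: {a, b, c, d}

Trace:
Fixpoint table:
  B0: | IN={a, b, c, d} | OUT={a, b, d, f}
  B1: | IN={a, b, d, f} | OUT={a, b, c, d, f}
  B2: | IN={a, c, d, f} | OUT={a, b, c, d, f}
  B3: | IN={a, b, c, d, f} | OUT={a, b, c, d}
  B4: | IN={d} | OUT={}

Merge at B3: OUT[B3] = IN[B0] ⊔ IN[B4] = {a, b, c, d}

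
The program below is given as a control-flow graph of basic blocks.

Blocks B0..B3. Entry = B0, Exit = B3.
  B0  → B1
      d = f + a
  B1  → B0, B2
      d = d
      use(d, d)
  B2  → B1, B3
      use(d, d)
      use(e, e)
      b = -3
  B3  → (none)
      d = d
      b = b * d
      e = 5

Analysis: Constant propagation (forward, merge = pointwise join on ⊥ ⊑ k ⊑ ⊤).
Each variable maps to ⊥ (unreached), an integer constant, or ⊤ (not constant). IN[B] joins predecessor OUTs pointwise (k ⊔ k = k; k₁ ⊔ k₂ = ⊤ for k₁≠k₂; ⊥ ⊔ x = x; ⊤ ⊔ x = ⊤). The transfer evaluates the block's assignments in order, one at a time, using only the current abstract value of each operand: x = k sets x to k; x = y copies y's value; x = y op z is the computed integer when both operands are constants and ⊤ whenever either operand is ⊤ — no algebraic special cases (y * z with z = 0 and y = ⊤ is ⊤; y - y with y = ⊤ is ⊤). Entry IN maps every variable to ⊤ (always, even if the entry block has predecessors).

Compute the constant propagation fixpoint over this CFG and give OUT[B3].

Converged values:
  B0: | IN=(all ⊤) | OUT=(all ⊤)
  B1: | IN=(all ⊤) | OUT=(all ⊤)
  B2: | IN=(all ⊤) | OUT={b:-3; rest ⊤}
  B3: | IN={b:-3; rest ⊤} | OUT={e:5; rest ⊤}

Merge at B3: IN[B3] = OUT[B2] = {a: ⊤, b: -3, c: ⊤, d: ⊤, e: ⊤, f: ⊤}
Applying B3's transfer function to that IN value gives OUT[B3] (row B3 above).

Answer: {a: ⊤, b: ⊤, c: ⊤, d: ⊤, e: 5, f: ⊤}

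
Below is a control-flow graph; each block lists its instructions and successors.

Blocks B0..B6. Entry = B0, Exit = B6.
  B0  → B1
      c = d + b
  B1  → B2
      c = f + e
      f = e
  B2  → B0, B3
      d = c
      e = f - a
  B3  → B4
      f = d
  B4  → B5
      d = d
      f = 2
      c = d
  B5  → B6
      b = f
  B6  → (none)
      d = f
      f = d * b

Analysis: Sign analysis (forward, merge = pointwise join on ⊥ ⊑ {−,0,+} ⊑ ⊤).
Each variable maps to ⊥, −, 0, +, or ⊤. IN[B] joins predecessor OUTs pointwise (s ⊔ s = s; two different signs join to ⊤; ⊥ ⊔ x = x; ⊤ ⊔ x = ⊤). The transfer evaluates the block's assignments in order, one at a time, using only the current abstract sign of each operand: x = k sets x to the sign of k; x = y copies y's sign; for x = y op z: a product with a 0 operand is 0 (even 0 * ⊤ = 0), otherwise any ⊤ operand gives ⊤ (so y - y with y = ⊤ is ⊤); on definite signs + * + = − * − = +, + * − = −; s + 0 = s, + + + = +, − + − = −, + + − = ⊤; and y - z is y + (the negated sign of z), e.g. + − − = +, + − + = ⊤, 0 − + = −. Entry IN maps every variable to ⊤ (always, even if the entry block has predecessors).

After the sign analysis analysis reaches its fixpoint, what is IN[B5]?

Answer: {a: ⊤, b: ⊤, c: ⊤, d: ⊤, e: ⊤, f: +}

Working:
Converged values:
  B0:  IN=(all ⊤)  OUT=(all ⊤)
  B1:  IN=(all ⊤)  OUT=(all ⊤)
  B2:  IN=(all ⊤)  OUT=(all ⊤)
  B3:  IN=(all ⊤)  OUT=(all ⊤)
  B4:  IN=(all ⊤)  OUT={f:+; rest ⊤}
  B5:  IN={f:+; rest ⊤}  OUT={b:+, f:+; rest ⊤}
  B6:  IN={b:+, f:+; rest ⊤}  OUT={b:+, d:+, f:+; rest ⊤}

Merge at B5: IN[B5] = OUT[B4] = {a: ⊤, b: ⊤, c: ⊤, d: ⊤, e: ⊤, f: +}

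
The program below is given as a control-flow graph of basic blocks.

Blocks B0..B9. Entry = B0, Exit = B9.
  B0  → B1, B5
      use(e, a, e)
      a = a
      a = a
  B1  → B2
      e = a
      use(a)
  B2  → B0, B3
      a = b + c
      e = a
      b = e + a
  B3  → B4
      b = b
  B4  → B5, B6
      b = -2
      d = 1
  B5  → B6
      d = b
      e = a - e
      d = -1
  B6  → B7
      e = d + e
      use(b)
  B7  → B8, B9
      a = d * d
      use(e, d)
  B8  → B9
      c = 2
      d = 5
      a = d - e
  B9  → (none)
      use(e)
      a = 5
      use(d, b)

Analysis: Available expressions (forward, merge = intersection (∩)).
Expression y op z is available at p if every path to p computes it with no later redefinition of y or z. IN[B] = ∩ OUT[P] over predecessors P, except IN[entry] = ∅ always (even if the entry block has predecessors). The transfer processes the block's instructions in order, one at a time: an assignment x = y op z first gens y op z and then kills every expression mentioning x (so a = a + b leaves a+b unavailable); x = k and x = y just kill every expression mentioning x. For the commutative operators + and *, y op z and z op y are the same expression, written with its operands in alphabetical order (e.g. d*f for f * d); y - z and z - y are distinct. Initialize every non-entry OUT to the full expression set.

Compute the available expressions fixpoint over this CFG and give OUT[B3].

Answer: {a+e}

Working:
Per-block solution:
  B0: | IN={} | OUT={}
  B1: | IN={} | OUT={}
  B2: | IN={} | OUT={a+e}
  B3: | IN={a+e} | OUT={a+e}
  B4: | IN={a+e} | OUT={a+e}
  B5: | IN={} | OUT={}
  B6: | IN={} | OUT={}
  B7: | IN={} | OUT={d*d}
  B8: | IN={d*d} | OUT={d-e}
  B9: | IN={} | OUT={}

Merge at B3: IN[B3] = OUT[B2] = {a+e}
Applying B3's transfer function to that IN value gives OUT[B3] (row B3 above).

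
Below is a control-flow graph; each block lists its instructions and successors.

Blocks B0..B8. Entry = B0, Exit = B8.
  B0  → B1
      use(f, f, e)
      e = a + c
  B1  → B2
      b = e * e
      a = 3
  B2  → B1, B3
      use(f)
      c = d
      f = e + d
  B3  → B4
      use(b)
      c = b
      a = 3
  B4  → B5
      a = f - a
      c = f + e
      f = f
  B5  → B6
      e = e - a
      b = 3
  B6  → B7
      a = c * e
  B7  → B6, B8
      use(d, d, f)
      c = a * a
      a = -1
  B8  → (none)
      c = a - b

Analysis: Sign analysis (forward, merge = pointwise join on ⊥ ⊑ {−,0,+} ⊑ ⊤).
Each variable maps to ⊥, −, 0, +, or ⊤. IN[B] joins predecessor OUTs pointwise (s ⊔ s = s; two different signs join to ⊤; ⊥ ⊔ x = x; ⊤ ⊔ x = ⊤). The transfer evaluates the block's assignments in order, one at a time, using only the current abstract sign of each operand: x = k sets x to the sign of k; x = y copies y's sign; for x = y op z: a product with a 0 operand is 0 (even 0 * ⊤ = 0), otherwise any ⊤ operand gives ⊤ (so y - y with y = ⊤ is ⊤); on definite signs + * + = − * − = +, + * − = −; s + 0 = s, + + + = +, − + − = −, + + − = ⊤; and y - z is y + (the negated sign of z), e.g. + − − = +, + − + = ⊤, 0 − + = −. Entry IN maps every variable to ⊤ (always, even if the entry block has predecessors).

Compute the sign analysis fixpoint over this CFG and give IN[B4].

Converged values:
  B0: | IN=(all ⊤) | OUT=(all ⊤)
  B1: | IN=(all ⊤) | OUT={a:+; rest ⊤}
  B2: | IN={a:+; rest ⊤} | OUT={a:+; rest ⊤}
  B3: | IN={a:+; rest ⊤} | OUT={a:+; rest ⊤}
  B4: | IN={a:+; rest ⊤} | OUT=(all ⊤)
  B5: | IN=(all ⊤) | OUT={b:+; rest ⊤}
  B6: | IN={b:+; rest ⊤} | OUT={b:+; rest ⊤}
  B7: | IN={b:+; rest ⊤} | OUT={a:-, b:+; rest ⊤}
  B8: | IN={a:-, b:+; rest ⊤} | OUT={a:-, b:+, c:-; rest ⊤}

Merge at B4: IN[B4] = OUT[B3] = {a: +, b: ⊤, c: ⊤, d: ⊤, e: ⊤, f: ⊤}

Answer: {a: +, b: ⊤, c: ⊤, d: ⊤, e: ⊤, f: ⊤}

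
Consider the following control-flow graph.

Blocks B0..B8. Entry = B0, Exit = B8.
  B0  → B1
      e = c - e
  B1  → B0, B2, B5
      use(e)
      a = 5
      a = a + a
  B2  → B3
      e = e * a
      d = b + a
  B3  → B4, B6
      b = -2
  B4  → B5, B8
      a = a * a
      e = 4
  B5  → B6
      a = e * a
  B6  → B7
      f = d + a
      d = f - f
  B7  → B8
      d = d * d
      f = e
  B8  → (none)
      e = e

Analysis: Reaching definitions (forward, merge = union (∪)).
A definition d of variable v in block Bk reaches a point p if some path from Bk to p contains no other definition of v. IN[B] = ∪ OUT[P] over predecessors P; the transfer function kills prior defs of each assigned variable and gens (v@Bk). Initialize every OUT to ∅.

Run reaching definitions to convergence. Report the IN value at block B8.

Per-block solution:
  B0:   IN={a@B1, e@B0}   OUT={a@B1, e@B0}
  B1:   IN={a@B1, e@B0}   OUT={a@B1, e@B0}
  B2:   IN={a@B1, e@B0}   OUT={a@B1, d@B2, e@B2}
  B3:   IN={a@B1, d@B2, e@B2}   OUT={a@B1, b@B3, d@B2, e@B2}
  B4:   IN={a@B1, b@B3, d@B2, e@B2}   OUT={a@B4, b@B3, d@B2, e@B4}
  B5:   IN={a@B1, a@B4, b@B3, d@B2, e@B0, e@B4}   OUT={a@B5, b@B3, d@B2, e@B0, e@B4}
  B6:   IN={a@B1, a@B5, b@B3, d@B2, e@B0, e@B2, e@B4}   OUT={a@B1, a@B5, b@B3, d@B6, e@B0, e@B2, e@B4, f@B6}
  B7:   IN={a@B1, a@B5, b@B3, d@B6, e@B0, e@B2, e@B4, f@B6}   OUT={a@B1, a@B5, b@B3, d@B7, e@B0, e@B2, e@B4, f@B7}
  B8:   IN={a@B1, a@B4, a@B5, b@B3, d@B2, d@B7, e@B0, e@B2, e@B4, f@B7}   OUT={a@B1, a@B4, a@B5, b@B3, d@B2, d@B7, e@B8, f@B7}

Merge at B8: IN[B8] = OUT[B4] ⊔ OUT[B7] = {a@B1, a@B4, a@B5, b@B3, d@B2, d@B7, e@B0, e@B2, e@B4, f@B7}

Answer: {a@B1, a@B4, a@B5, b@B3, d@B2, d@B7, e@B0, e@B2, e@B4, f@B7}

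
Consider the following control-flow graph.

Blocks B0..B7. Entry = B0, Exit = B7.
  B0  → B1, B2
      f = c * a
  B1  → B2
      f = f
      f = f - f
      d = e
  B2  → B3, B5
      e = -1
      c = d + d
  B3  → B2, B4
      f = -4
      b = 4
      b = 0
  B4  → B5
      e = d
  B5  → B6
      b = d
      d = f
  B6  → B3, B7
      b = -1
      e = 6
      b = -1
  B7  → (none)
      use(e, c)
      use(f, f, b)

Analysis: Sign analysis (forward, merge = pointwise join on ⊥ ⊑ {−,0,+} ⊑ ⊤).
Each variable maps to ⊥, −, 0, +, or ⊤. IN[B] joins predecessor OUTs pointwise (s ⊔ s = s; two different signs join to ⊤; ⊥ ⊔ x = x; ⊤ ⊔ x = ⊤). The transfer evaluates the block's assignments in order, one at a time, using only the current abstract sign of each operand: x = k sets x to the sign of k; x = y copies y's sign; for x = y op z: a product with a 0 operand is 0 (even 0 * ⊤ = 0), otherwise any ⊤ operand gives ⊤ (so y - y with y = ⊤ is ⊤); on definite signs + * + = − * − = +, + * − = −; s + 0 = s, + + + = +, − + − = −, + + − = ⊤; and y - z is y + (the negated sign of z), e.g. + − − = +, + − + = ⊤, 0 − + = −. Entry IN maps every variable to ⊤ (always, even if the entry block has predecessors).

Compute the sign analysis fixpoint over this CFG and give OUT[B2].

Converged values:
  B0:   IN=(all ⊤)   OUT=(all ⊤)
  B1:   IN=(all ⊤)   OUT=(all ⊤)
  B2:   IN=(all ⊤)   OUT={e:-; rest ⊤}
  B3:   IN=(all ⊤)   OUT={b:0, f:-; rest ⊤}
  B4:   IN={b:0, f:-; rest ⊤}   OUT={b:0, f:-; rest ⊤}
  B5:   IN=(all ⊤)   OUT=(all ⊤)
  B6:   IN=(all ⊤)   OUT={b:-, e:+; rest ⊤}
  B7:   IN={b:-, e:+; rest ⊤}   OUT={b:-, e:+; rest ⊤}

Merge at B2: IN[B2] = OUT[B0] ⊔ OUT[B1] ⊔ OUT[B3] = {a: ⊤, b: ⊤, c: ⊤, d: ⊤, e: ⊤, f: ⊤}
Applying B2's transfer function to that IN value gives OUT[B2] (row B2 above).

Answer: {a: ⊤, b: ⊤, c: ⊤, d: ⊤, e: -, f: ⊤}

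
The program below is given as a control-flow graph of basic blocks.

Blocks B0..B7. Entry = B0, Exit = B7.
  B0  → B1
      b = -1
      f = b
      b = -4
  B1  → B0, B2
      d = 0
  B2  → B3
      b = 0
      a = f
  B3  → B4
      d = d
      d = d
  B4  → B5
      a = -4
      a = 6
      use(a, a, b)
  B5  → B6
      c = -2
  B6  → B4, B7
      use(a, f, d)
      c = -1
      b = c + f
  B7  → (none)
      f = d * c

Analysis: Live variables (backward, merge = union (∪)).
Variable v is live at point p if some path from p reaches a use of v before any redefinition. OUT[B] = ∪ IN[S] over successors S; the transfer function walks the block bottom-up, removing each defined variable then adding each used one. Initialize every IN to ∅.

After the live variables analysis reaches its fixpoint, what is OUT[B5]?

Converged values:
  B0:  IN={}  OUT={f}
  B1:  IN={f}  OUT={d, f}
  B2:  IN={d, f}  OUT={b, d, f}
  B3:  IN={b, d, f}  OUT={b, d, f}
  B4:  IN={b, d, f}  OUT={a, d, f}
  B5:  IN={a, d, f}  OUT={a, d, f}
  B6:  IN={a, d, f}  OUT={b, c, d, f}
  B7:  IN={c, d}  OUT={}

Merge at B5: OUT[B5] = IN[B6] = {a, d, f}

Answer: {a, d, f}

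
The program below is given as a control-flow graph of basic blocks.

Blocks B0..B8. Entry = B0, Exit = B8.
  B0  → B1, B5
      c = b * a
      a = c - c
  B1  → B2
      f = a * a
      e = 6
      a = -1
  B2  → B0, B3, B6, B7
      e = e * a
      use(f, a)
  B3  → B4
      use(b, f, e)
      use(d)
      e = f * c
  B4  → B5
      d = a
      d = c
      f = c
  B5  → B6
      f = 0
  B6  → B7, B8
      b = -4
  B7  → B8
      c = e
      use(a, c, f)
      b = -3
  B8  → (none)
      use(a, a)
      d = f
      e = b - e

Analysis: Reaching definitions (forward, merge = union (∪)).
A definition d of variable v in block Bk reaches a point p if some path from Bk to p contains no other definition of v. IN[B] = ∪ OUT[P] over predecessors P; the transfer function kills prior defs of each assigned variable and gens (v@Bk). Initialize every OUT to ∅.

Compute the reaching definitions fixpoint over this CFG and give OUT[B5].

Answer: {a@B0, a@B1, c@B0, d@B4, e@B2, e@B3, f@B5}

Trace:
Converged values:
  B0:  IN={a@B1, c@B0, e@B2, f@B1}  OUT={a@B0, c@B0, e@B2, f@B1}
  B1:  IN={a@B0, c@B0, e@B2, f@B1}  OUT={a@B1, c@B0, e@B1, f@B1}
  B2:  IN={a@B1, c@B0, e@B1, f@B1}  OUT={a@B1, c@B0, e@B2, f@B1}
  B3:  IN={a@B1, c@B0, e@B2, f@B1}  OUT={a@B1, c@B0, e@B3, f@B1}
  B4:  IN={a@B1, c@B0, e@B3, f@B1}  OUT={a@B1, c@B0, d@B4, e@B3, f@B4}
  B5:  IN={a@B0, a@B1, c@B0, d@B4, e@B2, e@B3, f@B1, f@B4}  OUT={a@B0, a@B1, c@B0, d@B4, e@B2, e@B3, f@B5}
  B6:  IN={a@B0, a@B1, c@B0, d@B4, e@B2, e@B3, f@B1, f@B5}  OUT={a@B0, a@B1, b@B6, c@B0, d@B4, e@B2, e@B3, f@B1, f@B5}
  B7:  IN={a@B0, a@B1, b@B6, c@B0, d@B4, e@B2, e@B3, f@B1, f@B5}  OUT={a@B0, a@B1, b@B7, c@B7, d@B4, e@B2, e@B3, f@B1, f@B5}
  B8:  IN={a@B0, a@B1, b@B6, b@B7, c@B0, c@B7, d@B4, e@B2, e@B3, f@B1, f@B5}  OUT={a@B0, a@B1, b@B6, b@B7, c@B0, c@B7, d@B8, e@B8, f@B1, f@B5}

Merge at B5: IN[B5] = OUT[B0] ⊔ OUT[B4] = {a@B0, a@B1, c@B0, d@B4, e@B2, e@B3, f@B1, f@B4}
Applying B5's transfer function to that IN value gives OUT[B5] (row B5 above).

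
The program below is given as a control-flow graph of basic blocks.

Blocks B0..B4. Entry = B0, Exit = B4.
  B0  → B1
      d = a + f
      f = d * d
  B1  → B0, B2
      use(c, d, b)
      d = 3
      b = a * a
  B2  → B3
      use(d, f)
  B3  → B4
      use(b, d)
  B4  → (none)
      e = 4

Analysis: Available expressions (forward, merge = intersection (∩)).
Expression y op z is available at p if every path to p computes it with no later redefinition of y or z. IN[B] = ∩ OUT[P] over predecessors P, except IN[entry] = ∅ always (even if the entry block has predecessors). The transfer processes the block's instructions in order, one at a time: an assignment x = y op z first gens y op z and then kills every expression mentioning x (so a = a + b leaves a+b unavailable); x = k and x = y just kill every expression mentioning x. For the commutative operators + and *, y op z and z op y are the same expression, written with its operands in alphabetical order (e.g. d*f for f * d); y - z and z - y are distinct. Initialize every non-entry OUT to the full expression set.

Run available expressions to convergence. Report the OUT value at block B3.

Converged values:
  B0:   IN={}   OUT={d*d}
  B1:   IN={d*d}   OUT={a*a}
  B2:   IN={a*a}   OUT={a*a}
  B3:   IN={a*a}   OUT={a*a}
  B4:   IN={a*a}   OUT={a*a}

Merge at B3: IN[B3] = OUT[B2] = {a*a}
Applying B3's transfer function to that IN value gives OUT[B3] (row B3 above).

Answer: {a*a}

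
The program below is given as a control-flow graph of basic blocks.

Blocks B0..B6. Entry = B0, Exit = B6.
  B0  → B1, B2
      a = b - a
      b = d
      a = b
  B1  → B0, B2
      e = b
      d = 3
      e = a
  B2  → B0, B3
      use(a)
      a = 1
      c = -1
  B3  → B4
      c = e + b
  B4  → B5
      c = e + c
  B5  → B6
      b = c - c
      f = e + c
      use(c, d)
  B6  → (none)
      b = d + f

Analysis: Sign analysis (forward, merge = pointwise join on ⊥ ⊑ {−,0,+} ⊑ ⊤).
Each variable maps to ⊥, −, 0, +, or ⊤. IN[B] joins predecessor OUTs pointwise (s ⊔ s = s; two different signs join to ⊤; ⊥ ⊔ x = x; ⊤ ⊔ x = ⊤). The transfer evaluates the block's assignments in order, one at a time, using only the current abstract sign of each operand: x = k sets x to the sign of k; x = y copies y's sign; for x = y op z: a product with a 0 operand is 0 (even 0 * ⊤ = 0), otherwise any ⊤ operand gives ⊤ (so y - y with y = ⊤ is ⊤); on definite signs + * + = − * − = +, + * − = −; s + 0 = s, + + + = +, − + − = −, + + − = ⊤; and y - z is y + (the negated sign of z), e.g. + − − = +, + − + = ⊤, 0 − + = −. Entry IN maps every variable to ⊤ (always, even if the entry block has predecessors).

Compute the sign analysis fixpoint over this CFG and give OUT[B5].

Answer: {a: +, b: ⊤, c: ⊤, d: ⊤, e: ⊤, f: ⊤}

Derivation:
Per-block solution:
  B0: | IN=(all ⊤) | OUT=(all ⊤)
  B1: | IN=(all ⊤) | OUT={d:+; rest ⊤}
  B2: | IN=(all ⊤) | OUT={a:+, c:-; rest ⊤}
  B3: | IN={a:+, c:-; rest ⊤} | OUT={a:+; rest ⊤}
  B4: | IN={a:+; rest ⊤} | OUT={a:+; rest ⊤}
  B5: | IN={a:+; rest ⊤} | OUT={a:+; rest ⊤}
  B6: | IN={a:+; rest ⊤} | OUT={a:+; rest ⊤}

Merge at B5: IN[B5] = OUT[B4] = {a: +, b: ⊤, c: ⊤, d: ⊤, e: ⊤, f: ⊤}
Applying B5's transfer function to that IN value gives OUT[B5] (row B5 above).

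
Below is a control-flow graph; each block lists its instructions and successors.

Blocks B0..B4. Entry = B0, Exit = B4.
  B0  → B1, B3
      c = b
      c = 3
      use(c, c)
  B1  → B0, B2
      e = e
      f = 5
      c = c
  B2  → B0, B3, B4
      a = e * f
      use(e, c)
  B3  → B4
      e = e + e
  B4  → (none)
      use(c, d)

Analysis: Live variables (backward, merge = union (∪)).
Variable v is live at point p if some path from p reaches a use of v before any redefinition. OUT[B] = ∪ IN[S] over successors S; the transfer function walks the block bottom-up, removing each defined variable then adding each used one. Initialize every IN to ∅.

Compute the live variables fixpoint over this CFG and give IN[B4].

Per-block solution:
  B0: | IN={b, d, e} | OUT={b, c, d, e}
  B1: | IN={b, c, d, e} | OUT={b, c, d, e, f}
  B2: | IN={b, c, d, e, f} | OUT={b, c, d, e}
  B3: | IN={c, d, e} | OUT={c, d}
  B4: | IN={c, d} | OUT={}

B4 is the boundary node: OUT[B4] = {}
Applying B4's transfer function to that OUT value gives IN[B4] (row B4 above).

Answer: {c, d}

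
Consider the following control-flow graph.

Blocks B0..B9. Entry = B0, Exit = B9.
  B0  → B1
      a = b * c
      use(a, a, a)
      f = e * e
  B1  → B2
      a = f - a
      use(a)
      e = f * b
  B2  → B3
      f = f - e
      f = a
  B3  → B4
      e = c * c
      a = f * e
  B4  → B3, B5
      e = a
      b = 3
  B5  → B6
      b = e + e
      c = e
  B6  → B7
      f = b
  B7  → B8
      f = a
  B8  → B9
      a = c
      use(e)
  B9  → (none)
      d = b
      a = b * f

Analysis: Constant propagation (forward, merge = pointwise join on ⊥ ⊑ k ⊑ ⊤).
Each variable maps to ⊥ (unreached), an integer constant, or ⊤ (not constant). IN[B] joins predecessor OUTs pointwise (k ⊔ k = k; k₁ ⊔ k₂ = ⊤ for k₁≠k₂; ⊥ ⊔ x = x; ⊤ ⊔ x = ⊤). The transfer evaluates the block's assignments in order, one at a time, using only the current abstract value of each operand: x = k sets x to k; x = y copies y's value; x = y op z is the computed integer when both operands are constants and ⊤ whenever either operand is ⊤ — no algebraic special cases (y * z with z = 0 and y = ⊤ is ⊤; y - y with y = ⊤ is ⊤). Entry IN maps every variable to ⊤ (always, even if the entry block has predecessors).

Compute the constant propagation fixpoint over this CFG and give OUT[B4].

Answer: {a: ⊤, b: 3, c: ⊤, d: ⊤, e: ⊤, f: ⊤}

Derivation:
Converged values:
  B0:  IN=(all ⊤)  OUT=(all ⊤)
  B1:  IN=(all ⊤)  OUT=(all ⊤)
  B2:  IN=(all ⊤)  OUT=(all ⊤)
  B3:  IN=(all ⊤)  OUT=(all ⊤)
  B4:  IN=(all ⊤)  OUT={b:3; rest ⊤}
  B5:  IN={b:3; rest ⊤}  OUT=(all ⊤)
  B6:  IN=(all ⊤)  OUT=(all ⊤)
  B7:  IN=(all ⊤)  OUT=(all ⊤)
  B8:  IN=(all ⊤)  OUT=(all ⊤)
  B9:  IN=(all ⊤)  OUT=(all ⊤)

Merge at B4: IN[B4] = OUT[B3] = {a: ⊤, b: ⊤, c: ⊤, d: ⊤, e: ⊤, f: ⊤}
Applying B4's transfer function to that IN value gives OUT[B4] (row B4 above).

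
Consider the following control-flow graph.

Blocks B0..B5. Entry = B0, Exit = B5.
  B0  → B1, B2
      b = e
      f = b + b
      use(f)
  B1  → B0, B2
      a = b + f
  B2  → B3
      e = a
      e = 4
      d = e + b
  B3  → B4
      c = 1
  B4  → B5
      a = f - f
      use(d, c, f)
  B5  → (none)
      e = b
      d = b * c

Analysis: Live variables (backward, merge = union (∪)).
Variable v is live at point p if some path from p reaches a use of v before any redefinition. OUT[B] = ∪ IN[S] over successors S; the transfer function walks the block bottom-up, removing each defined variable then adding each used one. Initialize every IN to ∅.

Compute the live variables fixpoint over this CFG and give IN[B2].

Answer: {a, b, f}

Working:
Converged values:
  B0:   IN={a, e}   OUT={a, b, e, f}
  B1:   IN={b, e, f}   OUT={a, b, e, f}
  B2:   IN={a, b, f}   OUT={b, d, f}
  B3:   IN={b, d, f}   OUT={b, c, d, f}
  B4:   IN={b, c, d, f}   OUT={b, c}
  B5:   IN={b, c}   OUT={}

Merge at B2: OUT[B2] = IN[B3] = {b, d, f}
Applying B2's transfer function to that OUT value gives IN[B2] (row B2 above).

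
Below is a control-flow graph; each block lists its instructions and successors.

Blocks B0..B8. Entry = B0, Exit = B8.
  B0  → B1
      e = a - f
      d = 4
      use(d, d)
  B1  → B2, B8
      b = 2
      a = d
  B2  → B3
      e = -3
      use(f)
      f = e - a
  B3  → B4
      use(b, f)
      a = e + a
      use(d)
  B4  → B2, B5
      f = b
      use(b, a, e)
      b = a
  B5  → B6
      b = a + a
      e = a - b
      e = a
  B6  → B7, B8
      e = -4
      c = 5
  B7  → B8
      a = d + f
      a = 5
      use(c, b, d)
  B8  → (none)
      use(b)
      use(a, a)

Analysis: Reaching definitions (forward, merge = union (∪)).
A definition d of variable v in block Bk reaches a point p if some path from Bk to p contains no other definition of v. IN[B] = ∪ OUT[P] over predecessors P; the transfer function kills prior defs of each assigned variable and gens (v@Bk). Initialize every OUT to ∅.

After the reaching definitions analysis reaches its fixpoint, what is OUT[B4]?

Converged values:
  B0: | IN={} | OUT={d@B0, e@B0}
  B1: | IN={d@B0, e@B0} | OUT={a@B1, b@B1, d@B0, e@B0}
  B2: | IN={a@B1, a@B3, b@B1, b@B4, d@B0, e@B0, e@B2, f@B4} | OUT={a@B1, a@B3, b@B1, b@B4, d@B0, e@B2, f@B2}
  B3: | IN={a@B1, a@B3, b@B1, b@B4, d@B0, e@B2, f@B2} | OUT={a@B3, b@B1, b@B4, d@B0, e@B2, f@B2}
  B4: | IN={a@B3, b@B1, b@B4, d@B0, e@B2, f@B2} | OUT={a@B3, b@B4, d@B0, e@B2, f@B4}
  B5: | IN={a@B3, b@B4, d@B0, e@B2, f@B4} | OUT={a@B3, b@B5, d@B0, e@B5, f@B4}
  B6: | IN={a@B3, b@B5, d@B0, e@B5, f@B4} | OUT={a@B3, b@B5, c@B6, d@B0, e@B6, f@B4}
  B7: | IN={a@B3, b@B5, c@B6, d@B0, e@B6, f@B4} | OUT={a@B7, b@B5, c@B6, d@B0, e@B6, f@B4}
  B8: | IN={a@B1, a@B3, a@B7, b@B1, b@B5, c@B6, d@B0, e@B0, e@B6, f@B4} | OUT={a@B1, a@B3, a@B7, b@B1, b@B5, c@B6, d@B0, e@B0, e@B6, f@B4}

Merge at B4: IN[B4] = OUT[B3] = {a@B3, b@B1, b@B4, d@B0, e@B2, f@B2}
Applying B4's transfer function to that IN value gives OUT[B4] (row B4 above).

Answer: {a@B3, b@B4, d@B0, e@B2, f@B4}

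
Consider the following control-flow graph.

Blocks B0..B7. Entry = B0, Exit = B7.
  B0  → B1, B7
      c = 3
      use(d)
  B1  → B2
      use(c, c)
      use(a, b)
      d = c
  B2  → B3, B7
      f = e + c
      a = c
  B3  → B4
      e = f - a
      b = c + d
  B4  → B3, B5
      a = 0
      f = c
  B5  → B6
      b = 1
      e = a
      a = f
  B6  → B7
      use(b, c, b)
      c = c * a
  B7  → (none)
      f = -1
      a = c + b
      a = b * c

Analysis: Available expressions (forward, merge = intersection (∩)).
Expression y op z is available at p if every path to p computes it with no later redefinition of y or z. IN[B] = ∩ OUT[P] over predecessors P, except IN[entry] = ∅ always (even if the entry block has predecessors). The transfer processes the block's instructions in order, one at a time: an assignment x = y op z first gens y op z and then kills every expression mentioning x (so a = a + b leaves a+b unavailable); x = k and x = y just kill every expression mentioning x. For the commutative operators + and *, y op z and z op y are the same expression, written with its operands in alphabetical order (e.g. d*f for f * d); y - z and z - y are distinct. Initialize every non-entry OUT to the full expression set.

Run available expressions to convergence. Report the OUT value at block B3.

Answer: {c+d, f-a}

Trace:
Fixpoint table:
  B0: | IN={} | OUT={}
  B1: | IN={} | OUT={}
  B2: | IN={} | OUT={c+e}
  B3: | IN={} | OUT={c+d, f-a}
  B4: | IN={c+d, f-a} | OUT={c+d}
  B5: | IN={c+d} | OUT={c+d}
  B6: | IN={c+d} | OUT={}
  B7: | IN={} | OUT={b*c, b+c}

Merge at B3: IN[B3] = OUT[B2] ∩ OUT[B4] = {}
Applying B3's transfer function to that IN value gives OUT[B3] (row B3 above).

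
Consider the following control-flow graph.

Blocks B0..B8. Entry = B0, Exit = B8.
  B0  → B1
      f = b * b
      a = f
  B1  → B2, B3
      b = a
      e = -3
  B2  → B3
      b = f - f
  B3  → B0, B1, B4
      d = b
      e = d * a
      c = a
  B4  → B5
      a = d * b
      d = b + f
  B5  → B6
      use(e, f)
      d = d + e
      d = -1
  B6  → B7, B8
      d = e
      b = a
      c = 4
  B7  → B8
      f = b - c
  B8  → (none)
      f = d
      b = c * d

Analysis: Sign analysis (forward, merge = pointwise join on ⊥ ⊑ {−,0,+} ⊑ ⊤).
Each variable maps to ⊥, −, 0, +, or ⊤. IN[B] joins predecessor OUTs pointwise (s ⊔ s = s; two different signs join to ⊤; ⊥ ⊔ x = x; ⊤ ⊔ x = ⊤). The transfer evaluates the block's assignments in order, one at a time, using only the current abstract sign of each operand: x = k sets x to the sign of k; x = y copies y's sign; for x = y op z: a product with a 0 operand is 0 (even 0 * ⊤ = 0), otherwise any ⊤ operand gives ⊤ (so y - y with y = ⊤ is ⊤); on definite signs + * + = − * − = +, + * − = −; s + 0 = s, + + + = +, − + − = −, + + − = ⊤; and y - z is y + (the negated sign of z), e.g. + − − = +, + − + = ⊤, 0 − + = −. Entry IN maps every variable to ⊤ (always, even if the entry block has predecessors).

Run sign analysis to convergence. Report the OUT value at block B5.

Fixpoint table:
  B0: | IN=(all ⊤) | OUT=(all ⊤)
  B1: | IN=(all ⊤) | OUT={e:-; rest ⊤}
  B2: | IN={e:-; rest ⊤} | OUT={e:-; rest ⊤}
  B3: | IN={e:-; rest ⊤} | OUT=(all ⊤)
  B4: | IN=(all ⊤) | OUT=(all ⊤)
  B5: | IN=(all ⊤) | OUT={d:-; rest ⊤}
  B6: | IN={d:-; rest ⊤} | OUT={c:+; rest ⊤}
  B7: | IN={c:+; rest ⊤} | OUT={c:+; rest ⊤}
  B8: | IN={c:+; rest ⊤} | OUT={c:+; rest ⊤}

Merge at B5: IN[B5] = OUT[B4] = {a: ⊤, b: ⊤, c: ⊤, d: ⊤, e: ⊤, f: ⊤}
Applying B5's transfer function to that IN value gives OUT[B5] (row B5 above).

Answer: {a: ⊤, b: ⊤, c: ⊤, d: -, e: ⊤, f: ⊤}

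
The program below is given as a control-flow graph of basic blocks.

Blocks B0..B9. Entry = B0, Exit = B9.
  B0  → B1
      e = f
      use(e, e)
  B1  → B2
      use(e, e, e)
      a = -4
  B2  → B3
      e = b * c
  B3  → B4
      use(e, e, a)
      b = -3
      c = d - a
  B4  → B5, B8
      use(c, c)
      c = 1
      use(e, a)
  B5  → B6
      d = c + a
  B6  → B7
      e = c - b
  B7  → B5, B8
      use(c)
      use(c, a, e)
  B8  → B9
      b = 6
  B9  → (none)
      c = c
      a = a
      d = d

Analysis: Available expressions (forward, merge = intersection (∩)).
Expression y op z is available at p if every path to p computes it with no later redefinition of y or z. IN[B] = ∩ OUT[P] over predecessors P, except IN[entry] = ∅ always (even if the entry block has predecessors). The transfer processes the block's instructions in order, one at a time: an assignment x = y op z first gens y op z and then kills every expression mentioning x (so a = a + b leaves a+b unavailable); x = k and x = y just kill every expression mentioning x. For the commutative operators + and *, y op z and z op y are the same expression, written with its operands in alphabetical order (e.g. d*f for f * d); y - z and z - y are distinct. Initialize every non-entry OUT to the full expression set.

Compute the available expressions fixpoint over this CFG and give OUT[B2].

Per-block solution:
  B0:   IN={}   OUT={}
  B1:   IN={}   OUT={}
  B2:   IN={}   OUT={b*c}
  B3:   IN={b*c}   OUT={d-a}
  B4:   IN={d-a}   OUT={d-a}
  B5:   IN={}   OUT={a+c}
  B6:   IN={a+c}   OUT={a+c, c-b}
  B7:   IN={a+c, c-b}   OUT={a+c, c-b}
  B8:   IN={}   OUT={}
  B9:   IN={}   OUT={}

Merge at B2: IN[B2] = OUT[B1] = {}
Applying B2's transfer function to that IN value gives OUT[B2] (row B2 above).

Answer: {b*c}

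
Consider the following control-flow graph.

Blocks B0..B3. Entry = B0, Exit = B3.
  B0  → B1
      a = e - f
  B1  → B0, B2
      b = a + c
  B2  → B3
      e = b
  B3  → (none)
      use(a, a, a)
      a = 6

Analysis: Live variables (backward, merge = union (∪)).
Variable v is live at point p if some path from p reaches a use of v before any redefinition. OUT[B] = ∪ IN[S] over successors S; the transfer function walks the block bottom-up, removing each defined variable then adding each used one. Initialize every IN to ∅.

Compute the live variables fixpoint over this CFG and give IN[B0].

Per-block solution:
  B0:  IN={c, e, f}  OUT={a, c, e, f}
  B1:  IN={a, c, e, f}  OUT={a, b, c, e, f}
  B2:  IN={a, b}  OUT={a}
  B3:  IN={a}  OUT={}

Merge at B0: OUT[B0] = IN[B1] = {a, c, e, f}
Applying B0's transfer function to that OUT value gives IN[B0] (row B0 above).

Answer: {c, e, f}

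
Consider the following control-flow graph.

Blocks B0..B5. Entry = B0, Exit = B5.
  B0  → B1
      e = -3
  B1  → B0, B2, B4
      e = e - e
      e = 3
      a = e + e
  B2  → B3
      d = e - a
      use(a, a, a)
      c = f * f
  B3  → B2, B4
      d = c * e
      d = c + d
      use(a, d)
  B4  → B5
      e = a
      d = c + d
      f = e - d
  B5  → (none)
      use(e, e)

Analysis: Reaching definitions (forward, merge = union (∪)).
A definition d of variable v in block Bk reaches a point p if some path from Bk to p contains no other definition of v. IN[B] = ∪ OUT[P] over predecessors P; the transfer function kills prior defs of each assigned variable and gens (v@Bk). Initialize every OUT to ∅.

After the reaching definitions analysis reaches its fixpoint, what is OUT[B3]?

Answer: {a@B1, c@B2, d@B3, e@B1}

Working:
Per-block solution:
  B0:  IN={a@B1, e@B1}  OUT={a@B1, e@B0}
  B1:  IN={a@B1, e@B0}  OUT={a@B1, e@B1}
  B2:  IN={a@B1, c@B2, d@B3, e@B1}  OUT={a@B1, c@B2, d@B2, e@B1}
  B3:  IN={a@B1, c@B2, d@B2, e@B1}  OUT={a@B1, c@B2, d@B3, e@B1}
  B4:  IN={a@B1, c@B2, d@B3, e@B1}  OUT={a@B1, c@B2, d@B4, e@B4, f@B4}
  B5:  IN={a@B1, c@B2, d@B4, e@B4, f@B4}  OUT={a@B1, c@B2, d@B4, e@B4, f@B4}

Merge at B3: IN[B3] = OUT[B2] = {a@B1, c@B2, d@B2, e@B1}
Applying B3's transfer function to that IN value gives OUT[B3] (row B3 above).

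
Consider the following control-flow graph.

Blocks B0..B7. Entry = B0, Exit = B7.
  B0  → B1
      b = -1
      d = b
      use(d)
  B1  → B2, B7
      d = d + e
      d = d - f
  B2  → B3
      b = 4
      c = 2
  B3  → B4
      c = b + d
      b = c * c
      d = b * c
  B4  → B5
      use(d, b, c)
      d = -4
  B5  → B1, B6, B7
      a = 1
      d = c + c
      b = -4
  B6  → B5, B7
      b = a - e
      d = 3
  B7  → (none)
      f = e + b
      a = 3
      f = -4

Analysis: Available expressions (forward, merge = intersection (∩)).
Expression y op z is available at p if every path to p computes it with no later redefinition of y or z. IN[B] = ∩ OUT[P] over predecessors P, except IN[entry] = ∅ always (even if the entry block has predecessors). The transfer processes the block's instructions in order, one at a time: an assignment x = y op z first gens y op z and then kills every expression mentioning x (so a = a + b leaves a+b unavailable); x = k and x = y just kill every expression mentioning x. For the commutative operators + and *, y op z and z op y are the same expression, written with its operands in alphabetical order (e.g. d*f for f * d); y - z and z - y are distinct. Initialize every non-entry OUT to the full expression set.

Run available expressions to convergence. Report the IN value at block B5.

Answer: {c*c}

Working:
Fixpoint table:
  B0:  IN={}  OUT={}
  B1:  IN={}  OUT={}
  B2:  IN={}  OUT={}
  B3:  IN={}  OUT={b*c, c*c}
  B4:  IN={b*c, c*c}  OUT={b*c, c*c}
  B5:  IN={c*c}  OUT={c*c, c+c}
  B6:  IN={c*c, c+c}  OUT={a-e, c*c, c+c}
  B7:  IN={}  OUT={b+e}

Merge at B5: IN[B5] = OUT[B4] ∩ OUT[B6] = {c*c}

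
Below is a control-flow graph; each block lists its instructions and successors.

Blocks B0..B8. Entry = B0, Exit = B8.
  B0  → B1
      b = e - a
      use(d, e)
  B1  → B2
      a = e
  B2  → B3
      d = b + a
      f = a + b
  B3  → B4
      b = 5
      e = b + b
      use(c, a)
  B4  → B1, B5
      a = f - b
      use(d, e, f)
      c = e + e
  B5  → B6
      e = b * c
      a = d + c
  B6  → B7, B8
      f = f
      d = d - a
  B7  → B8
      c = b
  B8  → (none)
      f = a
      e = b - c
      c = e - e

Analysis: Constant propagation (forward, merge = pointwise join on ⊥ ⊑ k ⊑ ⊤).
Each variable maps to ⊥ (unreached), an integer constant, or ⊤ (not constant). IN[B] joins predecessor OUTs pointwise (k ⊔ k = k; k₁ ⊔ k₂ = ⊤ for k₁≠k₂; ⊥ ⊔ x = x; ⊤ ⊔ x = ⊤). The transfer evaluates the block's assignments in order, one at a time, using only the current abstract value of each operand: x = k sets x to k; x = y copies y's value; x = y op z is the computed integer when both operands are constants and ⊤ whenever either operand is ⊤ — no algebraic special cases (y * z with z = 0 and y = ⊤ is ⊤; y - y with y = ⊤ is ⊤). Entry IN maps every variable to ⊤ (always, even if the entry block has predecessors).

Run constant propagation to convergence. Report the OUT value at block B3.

Answer: {a: ⊤, b: 5, c: ⊤, d: ⊤, e: 10, f: ⊤}

Derivation:
Per-block solution:
  B0: | IN=(all ⊤) | OUT=(all ⊤)
  B1: | IN=(all ⊤) | OUT=(all ⊤)
  B2: | IN=(all ⊤) | OUT=(all ⊤)
  B3: | IN=(all ⊤) | OUT={b:5, e:10; rest ⊤}
  B4: | IN={b:5, e:10; rest ⊤} | OUT={b:5, c:20, e:10; rest ⊤}
  B5: | IN={b:5, c:20, e:10; rest ⊤} | OUT={b:5, c:20, e:100; rest ⊤}
  B6: | IN={b:5, c:20, e:100; rest ⊤} | OUT={b:5, c:20, e:100; rest ⊤}
  B7: | IN={b:5, c:20, e:100; rest ⊤} | OUT={b:5, c:5, e:100; rest ⊤}
  B8: | IN={b:5, e:100; rest ⊤} | OUT={b:5; rest ⊤}

Merge at B3: IN[B3] = OUT[B2] = {a: ⊤, b: ⊤, c: ⊤, d: ⊤, e: ⊤, f: ⊤}
Applying B3's transfer function to that IN value gives OUT[B3] (row B3 above).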